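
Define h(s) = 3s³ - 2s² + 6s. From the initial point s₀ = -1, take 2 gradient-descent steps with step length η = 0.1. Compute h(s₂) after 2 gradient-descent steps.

h′(s) = 9s² - 4s + 6
Step 1: h′(-1) = 19; s₁ = -1 − 0.1·19 = -2.9
Step 2: h′(-2.9) = 93.29; s₂ = -2.9 − 0.1·93.29 = -12.229
h(-12.229) = -5858.954536967

-5858.954536967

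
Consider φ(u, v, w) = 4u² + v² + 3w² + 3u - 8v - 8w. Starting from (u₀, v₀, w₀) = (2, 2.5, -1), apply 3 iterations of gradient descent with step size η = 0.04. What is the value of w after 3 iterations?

∇φ = (8u + 3, 2v - 8, 6w - 8)
Step 1: at (2, 2.5, -1), ∇φ = (19, -3, -14) → (2, 2.5, -1) − 0.04·(19, -3, -14) = (1.24, 2.62, -0.44)
Step 2: at (1.24, 2.62, -0.44), ∇φ = (12.92, -2.76, -10.64) → (1.24, 2.62, -0.44) − 0.04·(12.92, -2.76, -10.64) = (0.7232, 2.7304, -0.0144)
Step 3: at (0.7232, 2.7304, -0.0144), ∇φ = (8.7856, -2.5392, -8.0864) → (0.7232, 2.7304, -0.0144) − 0.04·(8.7856, -2.5392, -8.0864) = (0.371776, 2.831968, 0.309056)
w = 0.309056

0.309056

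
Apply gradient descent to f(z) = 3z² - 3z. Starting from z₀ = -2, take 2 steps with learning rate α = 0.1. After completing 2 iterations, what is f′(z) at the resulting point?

f′(z) = 6z - 3
z₁ = -2 − 0.1·(-15) = -0.5
z₂ = -0.5 − 0.1·(-6) = 0.1
f′(z) at (0.1) = -2.4

-2.4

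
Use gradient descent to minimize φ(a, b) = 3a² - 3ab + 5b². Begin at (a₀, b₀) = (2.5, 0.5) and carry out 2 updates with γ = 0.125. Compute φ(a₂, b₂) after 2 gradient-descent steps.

0.67047119140625

∇φ = (6a - 3b, -3a + 10b)
(a₁, b₁) = (2.5, 0.5) − 0.125·(13.5, -2.5) = (0.8125, 0.8125)
(a₂, b₂) = (0.8125, 0.8125) − 0.125·(2.4375, 5.6875) = (0.5078125, 0.1015625)
φ(0.5078125, 0.1015625) = 0.67047119140625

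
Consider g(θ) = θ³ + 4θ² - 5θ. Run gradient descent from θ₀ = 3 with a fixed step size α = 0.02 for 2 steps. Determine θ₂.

1.587616

g′(θ) = 3θ² + 8θ - 5
θ₁ = 3 − 0.02·46 = 2.08
θ₂ = 2.08 − 0.02·24.6192 = 1.587616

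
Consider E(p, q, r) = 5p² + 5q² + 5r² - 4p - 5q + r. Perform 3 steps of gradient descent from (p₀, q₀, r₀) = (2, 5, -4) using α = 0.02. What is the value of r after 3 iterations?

∇E = (10p - 4, 10q - 5, 10r + 1)
(p₁, q₁, r₁) = (2, 5, -4) − 0.02·(16, 45, -39) = (1.68, 4.1, -3.22)
(p₂, q₂, r₂) = (1.68, 4.1, -3.22) − 0.02·(12.8, 36, -31.2) = (1.424, 3.38, -2.596)
(p₃, q₃, r₃) = (1.424, 3.38, -2.596) − 0.02·(10.24, 28.8, -24.96) = (1.2192, 2.804, -2.0968)
r = -2.0968

-2.0968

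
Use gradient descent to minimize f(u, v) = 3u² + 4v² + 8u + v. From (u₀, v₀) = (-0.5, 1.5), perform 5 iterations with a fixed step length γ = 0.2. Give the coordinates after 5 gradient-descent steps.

(-1.3336, -0.25136)

∇f = (6u + 8, 8v + 1)
Step 1: at (-0.5, 1.5), ∇f = (5, 13) → (-0.5, 1.5) − 0.2·(5, 13) = (-1.5, -1.1)
Step 2: at (-1.5, -1.1), ∇f = (-1, -7.8) → (-1.5, -1.1) − 0.2·(-1, -7.8) = (-1.3, 0.46)
Step 3: at (-1.3, 0.46), ∇f = (0.2, 4.68) → (-1.3, 0.46) − 0.2·(0.2, 4.68) = (-1.34, -0.476)
Step 4: at (-1.34, -0.476), ∇f = (-0.04, -2.808) → (-1.34, -0.476) − 0.2·(-0.04, -2.808) = (-1.332, 0.0856)
Step 5: at (-1.332, 0.0856), ∇f = (0.008, 1.6848) → (-1.332, 0.0856) − 0.2·(0.008, 1.6848) = (-1.3336, -0.25136)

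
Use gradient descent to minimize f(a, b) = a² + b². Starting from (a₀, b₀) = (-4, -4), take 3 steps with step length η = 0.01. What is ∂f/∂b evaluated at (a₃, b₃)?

-7.529536

∇f = (2a, 2b)
Step 1: at (-4, -4), ∇f = (-8, -8) → (-4, -4) − 0.01·(-8, -8) = (-3.92, -3.92)
Step 2: at (-3.92, -3.92), ∇f = (-7.84, -7.84) → (-3.92, -3.92) − 0.01·(-7.84, -7.84) = (-3.8416, -3.8416)
Step 3: at (-3.8416, -3.8416), ∇f = (-7.6832, -7.6832) → (-3.8416, -3.8416) − 0.01·(-7.6832, -7.6832) = (-3.764768, -3.764768)
∂f/∂b at (-3.764768, -3.764768) = -7.529536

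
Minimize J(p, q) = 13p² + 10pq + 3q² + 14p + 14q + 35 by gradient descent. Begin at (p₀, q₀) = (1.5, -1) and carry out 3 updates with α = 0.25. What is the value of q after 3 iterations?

∇J = (26p + 10q + 14, 10p + 6q + 14)
Step 1: at (1.5, -1), ∇J = (43, 23) → (1.5, -1) − 0.25·(43, 23) = (-9.25, -6.75)
Step 2: at (-9.25, -6.75), ∇J = (-294, -119) → (-9.25, -6.75) − 0.25·(-294, -119) = (64.25, 23)
Step 3: at (64.25, 23), ∇J = (1914.5, 794.5) → (64.25, 23) − 0.25·(1914.5, 794.5) = (-414.375, -175.625)
q = -175.625

-175.625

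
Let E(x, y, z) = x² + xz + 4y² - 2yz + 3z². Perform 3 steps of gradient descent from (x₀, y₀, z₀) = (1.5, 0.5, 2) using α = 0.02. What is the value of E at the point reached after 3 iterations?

∇E = (2x + z, 8y - 2z, x - 2y + 6z)
Step 1: at (1.5, 0.5, 2), ∇E = (5, 0, 12.5) → (1.5, 0.5, 2) − 0.02·(5, 0, 12.5) = (1.4, 0.5, 1.75)
Step 2: at (1.4, 0.5, 1.75), ∇E = (4.55, 0.5, 10.9) → (1.4, 0.5, 1.75) − 0.02·(4.55, 0.5, 10.9) = (1.309, 0.49, 1.532)
Step 3: at (1.309, 0.49, 1.532), ∇E = (4.15, 0.856, 9.521) → (1.309, 0.49, 1.532) − 0.02·(4.15, 0.856, 9.521) = (1.226, 0.47288, 1.34158)
E(1.226, 0.47288, 1.34158) = 8.173013046

8.173013046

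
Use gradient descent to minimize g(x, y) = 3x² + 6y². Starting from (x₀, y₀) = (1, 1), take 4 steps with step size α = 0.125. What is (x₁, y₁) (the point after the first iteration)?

(0.25, -0.5)

∇g = (6x, 12y)
Step 1: at (1, 1), ∇g = (6, 12) → (1, 1) − 0.125·(6, 12) = (0.25, -0.5)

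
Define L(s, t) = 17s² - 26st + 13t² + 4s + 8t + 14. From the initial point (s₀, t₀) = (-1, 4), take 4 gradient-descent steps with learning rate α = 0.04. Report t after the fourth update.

5.53442304

∇L = (34s - 26t + 4, -26s + 26t + 8)
(s₁, t₁) = (-1, 4) − 0.04·(-134, 138) = (4.36, -1.52)
(s₂, t₂) = (4.36, -1.52) − 0.04·(191.76, -144.88) = (-3.3104, 4.2752)
(s₃, t₃) = (-3.3104, 4.2752) − 0.04·(-219.7088, 205.2256) = (5.477952, -3.933824)
(s₄, t₄) = (5.477952, -3.933824) − 0.04·(292.529792, -236.706176) = (-6.22323968, 5.53442304)
t = 5.53442304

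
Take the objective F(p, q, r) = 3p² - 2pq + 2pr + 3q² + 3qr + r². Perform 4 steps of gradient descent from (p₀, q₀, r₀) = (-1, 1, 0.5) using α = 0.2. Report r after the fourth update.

∇F = (6p - 2q + 2r, -2p + 6q + 3r, 2p + 3q + 2r)
Step 1: at (-1, 1, 0.5), ∇F = (-7, 9.5, 2) → (-1, 1, 0.5) − 0.2·(-7, 9.5, 2) = (0.4, -0.9, 0.1)
Step 2: at (0.4, -0.9, 0.1), ∇F = (4.4, -5.9, -1.7) → (0.4, -0.9, 0.1) − 0.2·(4.4, -5.9, -1.7) = (-0.48, 0.28, 0.44)
Step 3: at (-0.48, 0.28, 0.44), ∇F = (-2.56, 3.96, 0.76) → (-0.48, 0.28, 0.44) − 0.2·(-2.56, 3.96, 0.76) = (0.032, -0.512, 0.288)
Step 4: at (0.032, -0.512, 0.288), ∇F = (1.792, -2.272, -0.896) → (0.032, -0.512, 0.288) − 0.2·(1.792, -2.272, -0.896) = (-0.3264, -0.0576, 0.4672)
r = 0.4672

0.4672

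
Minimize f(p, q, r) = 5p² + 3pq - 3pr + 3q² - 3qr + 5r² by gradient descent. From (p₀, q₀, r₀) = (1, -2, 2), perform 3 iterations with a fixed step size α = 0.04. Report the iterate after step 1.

∇f = (10p + 3q - 3r, 3p + 6q - 3r, -3p - 3q + 10r)
Step 1: at (1, -2, 2), ∇f = (-2, -15, 23) → (1, -2, 2) − 0.04·(-2, -15, 23) = (1.08, -1.4, 1.08)

(1.08, -1.4, 1.08)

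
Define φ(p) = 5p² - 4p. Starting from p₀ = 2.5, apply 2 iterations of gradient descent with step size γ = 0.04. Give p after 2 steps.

φ′(p) = 10p - 4
p₁ = 2.5 − 0.04·21 = 1.66
p₂ = 1.66 − 0.04·12.6 = 1.156

1.156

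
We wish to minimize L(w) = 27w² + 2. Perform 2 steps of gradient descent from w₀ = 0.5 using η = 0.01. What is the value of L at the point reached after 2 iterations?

2.30222828

L′(w) = 54w
Step 1: L′(0.5) = 27; w₁ = 0.5 − 0.01·27 = 0.23
Step 2: L′(0.23) = 12.42; w₂ = 0.23 − 0.01·12.42 = 0.1058
L(0.1058) = 2.30222828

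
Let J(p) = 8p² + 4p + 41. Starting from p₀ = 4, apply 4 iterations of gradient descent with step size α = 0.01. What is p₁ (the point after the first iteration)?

J′(p) = 16p + 4
p₁ = 4 − 0.01·68 = 3.32

3.32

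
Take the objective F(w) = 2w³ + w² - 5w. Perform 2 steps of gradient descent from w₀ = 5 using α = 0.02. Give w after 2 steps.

1.4908

F′(w) = 6w² + 2w - 5
Step 1: F′(5) = 155; w₁ = 5 − 0.02·155 = 1.9
Step 2: F′(1.9) = 20.46; w₂ = 1.9 − 0.02·20.46 = 1.4908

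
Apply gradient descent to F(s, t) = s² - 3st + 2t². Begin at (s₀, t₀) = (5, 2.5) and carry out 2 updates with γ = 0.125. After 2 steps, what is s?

∇F = (2s - 3t, -3s + 4t)
(s₁, t₁) = (5, 2.5) − 0.125·(2.5, -5) = (4.6875, 3.125)
(s₂, t₂) = (4.6875, 3.125) − 0.125·(0, -1.5625) = (4.6875, 3.3203125)
s = 4.6875

4.6875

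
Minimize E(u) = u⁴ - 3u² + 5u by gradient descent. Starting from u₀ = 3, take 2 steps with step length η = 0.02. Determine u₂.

1.02552

E′(u) = 4u³ - 6u + 5
u₁ = 3 − 0.02·95 = 1.1
u₂ = 1.1 − 0.02·3.724 = 1.02552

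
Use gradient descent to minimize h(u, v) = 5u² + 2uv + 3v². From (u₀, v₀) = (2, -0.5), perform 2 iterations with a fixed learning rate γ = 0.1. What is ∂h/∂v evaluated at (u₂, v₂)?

-1.32

∇h = (10u + 2v, 2u + 6v)
Step 1: at (2, -0.5), ∇h = (19, 1) → (2, -0.5) − 0.1·(19, 1) = (0.1, -0.6)
Step 2: at (0.1, -0.6), ∇h = (-0.2, -3.4) → (0.1, -0.6) − 0.1·(-0.2, -3.4) = (0.12, -0.26)
∂h/∂v at (0.12, -0.26) = -1.32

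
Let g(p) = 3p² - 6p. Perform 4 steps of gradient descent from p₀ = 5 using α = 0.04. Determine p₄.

g′(p) = 6p - 6
Step 1: g′(5) = 24; p₁ = 5 − 0.04·24 = 4.04
Step 2: g′(4.04) = 18.24; p₂ = 4.04 − 0.04·18.24 = 3.3104
Step 3: g′(3.3104) = 13.8624; p₃ = 3.3104 − 0.04·13.8624 = 2.755904
Step 4: g′(2.755904) = 10.535424; p₄ = 2.755904 − 0.04·10.535424 = 2.33448704

2.33448704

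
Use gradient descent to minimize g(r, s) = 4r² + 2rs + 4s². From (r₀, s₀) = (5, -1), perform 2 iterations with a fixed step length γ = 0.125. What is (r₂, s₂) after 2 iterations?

(0.3125, -0.0625)

∇g = (8r + 2s, 2r + 8s)
(r₁, s₁) = (5, -1) − 0.125·(38, 2) = (0.25, -1.25)
(r₂, s₂) = (0.25, -1.25) − 0.125·(-0.5, -9.5) = (0.3125, -0.0625)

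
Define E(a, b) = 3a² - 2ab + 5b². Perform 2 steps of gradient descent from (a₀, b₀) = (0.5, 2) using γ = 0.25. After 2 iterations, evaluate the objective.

126.1875

∇E = (6a - 2b, -2a + 10b)
(a₁, b₁) = (0.5, 2) − 0.25·(-1, 19) = (0.75, -2.75)
(a₂, b₂) = (0.75, -2.75) − 0.25·(10, -29) = (-1.75, 4.5)
E(-1.75, 4.5) = 126.1875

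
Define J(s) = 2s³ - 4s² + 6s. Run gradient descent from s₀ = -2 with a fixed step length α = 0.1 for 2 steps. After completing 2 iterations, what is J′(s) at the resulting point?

J′(s) = 6s² - 8s + 6
Step 1: J′(-2) = 46; s₁ = -2 − 0.1·46 = -6.6
Step 2: J′(-6.6) = 320.16; s₂ = -6.6 − 0.1·320.16 = -38.616
J′(s) at (-38.616) = 9262.100736

9262.100736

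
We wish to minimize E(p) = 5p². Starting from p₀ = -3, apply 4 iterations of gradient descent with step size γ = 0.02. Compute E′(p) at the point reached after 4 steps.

E′(p) = 10p
p₁ = -3 − 0.02·(-30) = -2.4
p₂ = -2.4 − 0.02·(-24) = -1.92
p₃ = -1.92 − 0.02·(-19.2) = -1.536
p₄ = -1.536 − 0.02·(-15.36) = -1.2288
E′(p) at (-1.2288) = -12.288

-12.288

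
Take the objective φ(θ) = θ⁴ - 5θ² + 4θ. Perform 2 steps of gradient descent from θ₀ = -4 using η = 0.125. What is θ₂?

φ′(θ) = 4θ³ - 10θ + 4
Step 1: φ′(-4) = -212; θ₁ = -4 − 0.125·(-212) = 22.5
Step 2: φ′(22.5) = 45341.5; θ₂ = 22.5 − 0.125·45341.5 = -5645.1875

-5645.1875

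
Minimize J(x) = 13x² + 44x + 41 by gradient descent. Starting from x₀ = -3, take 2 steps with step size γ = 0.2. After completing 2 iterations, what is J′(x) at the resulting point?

J′(x) = 26x + 44
Step 1: J′(-3) = -34; x₁ = -3 − 0.2·(-34) = 3.8
Step 2: J′(3.8) = 142.8; x₂ = 3.8 − 0.2·142.8 = -24.76
J′(x) at (-24.76) = -599.76

-599.76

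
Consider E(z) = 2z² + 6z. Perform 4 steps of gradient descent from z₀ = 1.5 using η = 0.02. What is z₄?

E′(z) = 4z + 6
z₁ = 1.5 − 0.02·12 = 1.26
z₂ = 1.26 − 0.02·11.04 = 1.0392
z₃ = 1.0392 − 0.02·10.1568 = 0.836064
z₄ = 0.836064 − 0.02·9.344256 = 0.64917888

0.64917888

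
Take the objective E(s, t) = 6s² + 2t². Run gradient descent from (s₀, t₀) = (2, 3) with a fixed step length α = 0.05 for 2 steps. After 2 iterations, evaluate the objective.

7.9872

∇E = (12s, 4t)
(s₁, t₁) = (2, 3) − 0.05·(24, 12) = (0.8, 2.4)
(s₂, t₂) = (0.8, 2.4) − 0.05·(9.6, 9.6) = (0.32, 1.92)
E(0.32, 1.92) = 7.9872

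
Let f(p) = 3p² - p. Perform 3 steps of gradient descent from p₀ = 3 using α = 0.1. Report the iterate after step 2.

f′(p) = 6p - 1
p₁ = 3 − 0.1·17 = 1.3
p₂ = 1.3 − 0.1·6.8 = 0.62

0.62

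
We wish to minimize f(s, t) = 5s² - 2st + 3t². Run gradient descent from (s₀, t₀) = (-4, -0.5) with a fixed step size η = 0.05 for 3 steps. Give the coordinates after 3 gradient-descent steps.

∇f = (10s - 2t, -2s + 6t)
Step 1: at (-4, -0.5), ∇f = (-39, 5) → (-4, -0.5) − 0.05·(-39, 5) = (-2.05, -0.75)
Step 2: at (-2.05, -0.75), ∇f = (-19, -0.4) → (-2.05, -0.75) − 0.05·(-19, -0.4) = (-1.1, -0.73)
Step 3: at (-1.1, -0.73), ∇f = (-9.54, -2.18) → (-1.1, -0.73) − 0.05·(-9.54, -2.18) = (-0.623, -0.621)

(-0.623, -0.621)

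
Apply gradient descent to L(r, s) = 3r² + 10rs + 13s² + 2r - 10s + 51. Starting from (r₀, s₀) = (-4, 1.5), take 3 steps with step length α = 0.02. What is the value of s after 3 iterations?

∇L = (6r + 10s + 2, 10r + 26s - 10)
(r₁, s₁) = (-4, 1.5) − 0.02·(-7, -11) = (-3.86, 1.72)
(r₂, s₂) = (-3.86, 1.72) − 0.02·(-3.96, -3.88) = (-3.7808, 1.7976)
(r₃, s₃) = (-3.7808, 1.7976) − 0.02·(-2.7088, -1.0704) = (-3.726624, 1.819008)
s = 1.819008

1.819008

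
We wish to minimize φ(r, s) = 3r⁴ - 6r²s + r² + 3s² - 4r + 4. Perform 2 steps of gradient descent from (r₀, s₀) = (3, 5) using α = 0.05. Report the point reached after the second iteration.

∇φ = (12r³ - 12rs + 2r - 4, -6r² + 6s)
Step 1: at (3, 5), ∇φ = (146, -24) → (3, 5) − 0.05·(146, -24) = (-4.3, 6.2)
Step 2: at (-4.3, 6.2), ∇φ = (-646.764, -73.74) → (-4.3, 6.2) − 0.05·(-646.764, -73.74) = (28.0382, 9.887)

(28.0382, 9.887)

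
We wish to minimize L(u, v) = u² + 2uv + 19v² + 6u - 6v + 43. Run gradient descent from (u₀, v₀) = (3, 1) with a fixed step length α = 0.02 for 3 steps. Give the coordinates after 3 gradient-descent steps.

(2.259584, 0.037248)

∇L = (2u + 2v + 6, 2u + 38v - 6)
Step 1: at (3, 1), ∇L = (14, 38) → (3, 1) − 0.02·(14, 38) = (2.72, 0.24)
Step 2: at (2.72, 0.24), ∇L = (11.92, 8.56) → (2.72, 0.24) − 0.02·(11.92, 8.56) = (2.4816, 0.0688)
Step 3: at (2.4816, 0.0688), ∇L = (11.1008, 1.5776) → (2.4816, 0.0688) − 0.02·(11.1008, 1.5776) = (2.259584, 0.037248)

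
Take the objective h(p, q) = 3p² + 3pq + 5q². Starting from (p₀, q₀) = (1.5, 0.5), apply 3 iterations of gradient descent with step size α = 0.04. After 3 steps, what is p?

∇h = (6p + 3q, 3p + 10q)
(p₁, q₁) = (1.5, 0.5) − 0.04·(10.5, 9.5) = (1.08, 0.12)
(p₂, q₂) = (1.08, 0.12) − 0.04·(6.84, 4.44) = (0.8064, -0.0576)
(p₃, q₃) = (0.8064, -0.0576) − 0.04·(4.6656, 1.8432) = (0.619776, -0.131328)
p = 0.619776

0.619776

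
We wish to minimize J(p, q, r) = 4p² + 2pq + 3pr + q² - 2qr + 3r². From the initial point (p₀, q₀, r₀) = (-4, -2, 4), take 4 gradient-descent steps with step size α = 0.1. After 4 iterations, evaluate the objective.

0.03449856

∇J = (8p + 2q + 3r, 2p + 2q - 2r, 3p - 2q + 6r)
Step 1: at (-4, -2, 4), ∇J = (-24, -20, 16) → (-4, -2, 4) − 0.1·(-24, -20, 16) = (-1.6, 0, 2.4)
Step 2: at (-1.6, 0, 2.4), ∇J = (-5.6, -8, 9.6) → (-1.6, 0, 2.4) − 0.1·(-5.6, -8, 9.6) = (-1.04, 0.8, 1.44)
Step 3: at (-1.04, 0.8, 1.44), ∇J = (-2.4, -3.36, 3.92) → (-1.04, 0.8, 1.44) − 0.1·(-2.4, -3.36, 3.92) = (-0.8, 1.136, 1.048)
Step 4: at (-0.8, 1.136, 1.048), ∇J = (-0.984, -1.424, 1.616) → (-0.8, 1.136, 1.048) − 0.1·(-0.984, -1.424, 1.616) = (-0.7016, 1.2784, 0.8864)
J(-0.7016, 1.2784, 0.8864) = 0.03449856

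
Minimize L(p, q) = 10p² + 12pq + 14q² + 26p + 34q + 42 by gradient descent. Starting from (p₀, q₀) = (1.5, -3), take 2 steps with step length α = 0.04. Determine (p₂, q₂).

∇L = (20p + 12q + 26, 12p + 28q + 34)
Step 1: at (1.5, -3), ∇L = (20, -32) → (1.5, -3) − 0.04·(20, -32) = (0.7, -1.72)
Step 2: at (0.7, -1.72), ∇L = (19.36, -5.76) → (0.7, -1.72) − 0.04·(19.36, -5.76) = (-0.0744, -1.4896)

(-0.0744, -1.4896)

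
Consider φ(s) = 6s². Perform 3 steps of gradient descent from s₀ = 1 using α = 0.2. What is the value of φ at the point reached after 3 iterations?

45.177216

φ′(s) = 12s
Step 1: φ′(1) = 12; s₁ = 1 − 0.2·12 = -1.4
Step 2: φ′(-1.4) = -16.8; s₂ = -1.4 − 0.2·(-16.8) = 1.96
Step 3: φ′(1.96) = 23.52; s₃ = 1.96 − 0.2·23.52 = -2.744
φ(-2.744) = 45.177216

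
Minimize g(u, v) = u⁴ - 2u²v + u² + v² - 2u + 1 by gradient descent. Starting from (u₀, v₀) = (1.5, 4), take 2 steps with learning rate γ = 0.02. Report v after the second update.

3.887044

∇g = (4u³ - 4uv + 2u - 2, -2u² + 2v)
Step 1: at (1.5, 4), ∇g = (-9.5, 3.5) → (1.5, 4) − 0.02·(-9.5, 3.5) = (1.69, 3.93)
Step 2: at (1.69, 3.93), ∇g = (-5.879564, 2.1478) → (1.69, 3.93) − 0.02·(-5.879564, 2.1478) = (1.80759128, 3.887044)
v = 3.887044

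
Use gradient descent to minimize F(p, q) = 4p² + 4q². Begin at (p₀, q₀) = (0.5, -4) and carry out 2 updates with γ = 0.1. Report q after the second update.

-0.16

∇F = (8p, 8q)
Step 1: at (0.5, -4), ∇F = (4, -32) → (0.5, -4) − 0.1·(4, -32) = (0.1, -0.8)
Step 2: at (0.1, -0.8), ∇F = (0.8, -6.4) → (0.1, -0.8) − 0.1·(0.8, -6.4) = (0.02, -0.16)
q = -0.16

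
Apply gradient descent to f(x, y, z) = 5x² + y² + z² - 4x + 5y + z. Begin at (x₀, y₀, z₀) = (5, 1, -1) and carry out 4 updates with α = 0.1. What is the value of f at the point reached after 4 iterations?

∇f = (10x - 4, 2y + 5, 2z + 1)
(x₁, y₁, z₁) = (5, 1, -1) − 0.1·(46, 7, -1) = (0.4, 0.3, -0.9)
(x₂, y₂, z₂) = (0.4, 0.3, -0.9) − 0.1·(0, 5.6, -0.8) = (0.4, -0.26, -0.82)
(x₃, y₃, z₃) = (0.4, -0.26, -0.82) − 0.1·(0, 4.48, -0.64) = (0.4, -0.708, -0.756)
(x₄, y₄, z₄) = (0.4, -0.708, -0.756) − 0.1·(0, 3.584, -0.512) = (0.4, -1.0664, -0.7048)
f(0.4, -1.0664, -0.7048) = -5.202848

-5.202848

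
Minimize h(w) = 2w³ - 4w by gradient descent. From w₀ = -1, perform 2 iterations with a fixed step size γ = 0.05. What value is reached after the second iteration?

h′(w) = 6w² - 4
Step 1: h′(-1) = 2; w₁ = -1 − 0.05·2 = -1.1
Step 2: h′(-1.1) = 3.26; w₂ = -1.1 − 0.05·3.26 = -1.263

-1.263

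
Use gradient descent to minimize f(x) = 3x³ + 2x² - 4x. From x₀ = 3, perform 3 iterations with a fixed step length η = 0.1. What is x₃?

-1089.5821649

f′(x) = 9x² + 4x - 4
x₁ = 3 − 0.1·89 = -5.9
x₂ = -5.9 − 0.1·285.69 = -34.469
x₃ = -34.469 − 0.1·10551.131649 = -1089.5821649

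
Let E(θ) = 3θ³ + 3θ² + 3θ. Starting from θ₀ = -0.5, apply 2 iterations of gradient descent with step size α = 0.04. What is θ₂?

-0.693716

E′(θ) = 9θ² + 6θ + 3
Step 1: E′(-0.5) = 2.25; θ₁ = -0.5 − 0.04·2.25 = -0.59
Step 2: E′(-0.59) = 2.5929; θ₂ = -0.59 − 0.04·2.5929 = -0.693716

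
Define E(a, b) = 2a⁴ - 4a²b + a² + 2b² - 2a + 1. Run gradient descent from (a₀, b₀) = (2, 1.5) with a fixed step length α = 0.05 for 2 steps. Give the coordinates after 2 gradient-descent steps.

∇E = (8a³ - 8ab + 2a - 2, -4a² + 4b)
Step 1: at (2, 1.5), ∇E = (42, -10) → (2, 1.5) − 0.05·(42, -10) = (-0.1, 2)
Step 2: at (-0.1, 2), ∇E = (-0.608, 7.96) → (-0.1, 2) − 0.05·(-0.608, 7.96) = (-0.0696, 1.602)

(-0.0696, 1.602)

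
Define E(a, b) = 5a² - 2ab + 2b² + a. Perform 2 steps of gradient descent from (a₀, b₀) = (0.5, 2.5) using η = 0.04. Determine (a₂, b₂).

∇E = (10a - 2b + 1, -2a + 4b)
Step 1: at (0.5, 2.5), ∇E = (1, 9) → (0.5, 2.5) − 0.04·(1, 9) = (0.46, 2.14)
Step 2: at (0.46, 2.14), ∇E = (1.32, 7.64) → (0.46, 2.14) − 0.04·(1.32, 7.64) = (0.4072, 1.8344)

(0.4072, 1.8344)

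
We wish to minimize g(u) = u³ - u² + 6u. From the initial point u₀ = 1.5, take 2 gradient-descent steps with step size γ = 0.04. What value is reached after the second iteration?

g′(u) = 3u² - 2u + 6
Step 1: g′(1.5) = 9.75; u₁ = 1.5 − 0.04·9.75 = 1.11
Step 2: g′(1.11) = 7.4763; u₂ = 1.11 − 0.04·7.4763 = 0.810948

0.810948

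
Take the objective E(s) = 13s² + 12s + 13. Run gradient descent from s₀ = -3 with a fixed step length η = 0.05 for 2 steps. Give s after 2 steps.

E′(s) = 26s + 12
Step 1: E′(-3) = -66; s₁ = -3 − 0.05·(-66) = 0.3
Step 2: E′(0.3) = 19.8; s₂ = 0.3 − 0.05·19.8 = -0.69

-0.69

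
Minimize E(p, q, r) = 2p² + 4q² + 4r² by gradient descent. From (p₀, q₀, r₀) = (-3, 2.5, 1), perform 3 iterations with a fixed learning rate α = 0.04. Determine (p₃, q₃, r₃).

∇E = (4p, 8q, 8r)
(p₁, q₁, r₁) = (-3, 2.5, 1) − 0.04·(-12, 20, 8) = (-2.52, 1.7, 0.68)
(p₂, q₂, r₂) = (-2.52, 1.7, 0.68) − 0.04·(-10.08, 13.6, 5.44) = (-2.1168, 1.156, 0.4624)
(p₃, q₃, r₃) = (-2.1168, 1.156, 0.4624) − 0.04·(-8.4672, 9.248, 3.6992) = (-1.778112, 0.78608, 0.314432)

(-1.778112, 0.78608, 0.314432)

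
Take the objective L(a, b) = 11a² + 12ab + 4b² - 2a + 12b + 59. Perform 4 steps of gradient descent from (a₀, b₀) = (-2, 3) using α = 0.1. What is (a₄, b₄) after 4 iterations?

∇L = (22a + 12b - 2, 12a + 8b + 12)
Step 1: at (-2, 3), ∇L = (-10, 12) → (-2, 3) − 0.1·(-10, 12) = (-1, 1.8)
Step 2: at (-1, 1.8), ∇L = (-2.4, 14.4) → (-1, 1.8) − 0.1·(-2.4, 14.4) = (-0.76, 0.36)
Step 3: at (-0.76, 0.36), ∇L = (-14.4, 5.76) → (-0.76, 0.36) − 0.1·(-14.4, 5.76) = (0.68, -0.216)
Step 4: at (0.68, -0.216), ∇L = (10.368, 18.432) → (0.68, -0.216) − 0.1·(10.368, 18.432) = (-0.3568, -2.0592)

(-0.3568, -2.0592)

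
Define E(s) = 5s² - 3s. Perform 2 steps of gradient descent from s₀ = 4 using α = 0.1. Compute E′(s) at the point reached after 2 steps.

0

E′(s) = 10s - 3
s₁ = 4 − 0.1·37 = 0.3
s₂ = 0.3 − 0.1·0 = 0.3
E′(s) at (0.3) = 0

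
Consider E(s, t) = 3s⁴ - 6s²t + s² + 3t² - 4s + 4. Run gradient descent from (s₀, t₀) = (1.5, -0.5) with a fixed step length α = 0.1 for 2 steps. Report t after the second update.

7.1935

∇E = (12s³ - 12st + 2s - 4, -6s² + 6t)
(s₁, t₁) = (1.5, -0.5) − 0.1·(48.5, -16.5) = (-3.35, 1.15)
(s₂, t₂) = (-3.35, 1.15) − 0.1·(-415.6145, -60.435) = (38.21145, 7.1935)
t = 7.1935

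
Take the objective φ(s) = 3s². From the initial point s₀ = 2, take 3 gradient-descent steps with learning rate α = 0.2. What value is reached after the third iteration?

φ′(s) = 6s
s₁ = 2 − 0.2·12 = -0.4
s₂ = -0.4 − 0.2·(-2.4) = 0.08
s₃ = 0.08 − 0.2·0.48 = -0.016

-0.016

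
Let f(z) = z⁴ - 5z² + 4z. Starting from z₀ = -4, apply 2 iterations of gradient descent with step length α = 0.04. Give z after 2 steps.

f′(z) = 4z³ - 10z + 4
z₁ = -4 − 0.04·(-212) = 4.48
z₂ = 4.48 − 0.04·318.861568 = -8.27446272

-8.27446272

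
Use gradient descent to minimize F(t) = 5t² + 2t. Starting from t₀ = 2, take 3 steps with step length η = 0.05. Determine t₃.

0.075

F′(t) = 10t + 2
t₁ = 2 − 0.05·22 = 0.9
t₂ = 0.9 − 0.05·11 = 0.35
t₃ = 0.35 − 0.05·5.5 = 0.075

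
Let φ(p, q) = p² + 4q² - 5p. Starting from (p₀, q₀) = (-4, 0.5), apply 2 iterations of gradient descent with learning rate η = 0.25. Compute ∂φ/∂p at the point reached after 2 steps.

-3.25

∇φ = (2p - 5, 8q)
Step 1: at (-4, 0.5), ∇φ = (-13, 4) → (-4, 0.5) − 0.25·(-13, 4) = (-0.75, -0.5)
Step 2: at (-0.75, -0.5), ∇φ = (-6.5, -4) → (-0.75, -0.5) − 0.25·(-6.5, -4) = (0.875, 0.5)
∂φ/∂p at (0.875, 0.5) = -3.25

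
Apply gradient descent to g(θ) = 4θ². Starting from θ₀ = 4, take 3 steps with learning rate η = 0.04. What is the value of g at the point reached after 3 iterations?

6.327518887936

g′(θ) = 8θ
θ₁ = 4 − 0.04·32 = 2.72
θ₂ = 2.72 − 0.04·21.76 = 1.8496
θ₃ = 1.8496 − 0.04·14.7968 = 1.257728
g(1.257728) = 6.327518887936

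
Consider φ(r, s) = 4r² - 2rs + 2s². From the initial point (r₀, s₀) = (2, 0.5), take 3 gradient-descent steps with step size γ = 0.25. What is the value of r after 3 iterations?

∇φ = (8r - 2s, -2r + 4s)
(r₁, s₁) = (2, 0.5) − 0.25·(15, -2) = (-1.75, 1)
(r₂, s₂) = (-1.75, 1) − 0.25·(-16, 7.5) = (2.25, -0.875)
(r₃, s₃) = (2.25, -0.875) − 0.25·(19.75, -8) = (-2.6875, 1.125)
r = -2.6875

-2.6875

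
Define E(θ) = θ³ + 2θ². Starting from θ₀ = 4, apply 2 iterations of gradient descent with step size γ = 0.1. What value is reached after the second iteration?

-3.168

E′(θ) = 3θ² + 4θ
θ₁ = 4 − 0.1·64 = -2.4
θ₂ = -2.4 − 0.1·7.68 = -3.168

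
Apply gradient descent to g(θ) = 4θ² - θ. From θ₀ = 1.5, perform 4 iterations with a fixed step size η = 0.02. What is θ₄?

0.80957312

g′(θ) = 8θ - 1
Step 1: g′(1.5) = 11; θ₁ = 1.5 − 0.02·11 = 1.28
Step 2: g′(1.28) = 9.24; θ₂ = 1.28 − 0.02·9.24 = 1.0952
Step 3: g′(1.0952) = 7.7616; θ₃ = 1.0952 − 0.02·7.7616 = 0.939968
Step 4: g′(0.939968) = 6.519744; θ₄ = 0.939968 − 0.02·6.519744 = 0.80957312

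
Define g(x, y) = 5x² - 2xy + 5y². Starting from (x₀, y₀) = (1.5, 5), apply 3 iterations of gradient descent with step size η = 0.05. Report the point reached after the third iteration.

(0.59, 0.814)

∇g = (10x - 2y, -2x + 10y)
Step 1: at (1.5, 5), ∇g = (5, 47) → (1.5, 5) − 0.05·(5, 47) = (1.25, 2.65)
Step 2: at (1.25, 2.65), ∇g = (7.2, 24) → (1.25, 2.65) − 0.05·(7.2, 24) = (0.89, 1.45)
Step 3: at (0.89, 1.45), ∇g = (6, 12.72) → (0.89, 1.45) − 0.05·(6, 12.72) = (0.59, 0.814)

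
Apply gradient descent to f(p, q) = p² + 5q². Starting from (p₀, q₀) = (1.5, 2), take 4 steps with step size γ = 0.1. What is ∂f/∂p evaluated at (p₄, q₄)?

∇f = (2p, 10q)
Step 1: at (1.5, 2), ∇f = (3, 20) → (1.5, 2) − 0.1·(3, 20) = (1.2, 0)
Step 2: at (1.2, 0), ∇f = (2.4, 0) → (1.2, 0) − 0.1·(2.4, 0) = (0.96, 0)
Step 3: at (0.96, 0), ∇f = (1.92, 0) → (0.96, 0) − 0.1·(1.92, 0) = (0.768, 0)
Step 4: at (0.768, 0), ∇f = (1.536, 0) → (0.768, 0) − 0.1·(1.536, 0) = (0.6144, 0)
∂f/∂p at (0.6144, 0) = 1.2288

1.2288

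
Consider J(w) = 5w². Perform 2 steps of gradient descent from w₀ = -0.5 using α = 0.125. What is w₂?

J′(w) = 10w
Step 1: J′(-0.5) = -5; w₁ = -0.5 − 0.125·(-5) = 0.125
Step 2: J′(0.125) = 1.25; w₂ = 0.125 − 0.125·1.25 = -0.03125

-0.03125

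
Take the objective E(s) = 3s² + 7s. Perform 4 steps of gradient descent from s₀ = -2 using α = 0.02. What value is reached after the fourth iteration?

-1.6664128

E′(s) = 6s + 7
s₁ = -2 − 0.02·(-5) = -1.9
s₂ = -1.9 − 0.02·(-4.4) = -1.812
s₃ = -1.812 − 0.02·(-3.872) = -1.73456
s₄ = -1.73456 − 0.02·(-3.40736) = -1.6664128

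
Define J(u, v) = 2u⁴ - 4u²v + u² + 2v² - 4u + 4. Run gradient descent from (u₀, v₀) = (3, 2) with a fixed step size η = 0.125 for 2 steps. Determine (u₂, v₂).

∇J = (8u³ - 8uv + 2u - 4, -4u² + 4v)
Step 1: at (3, 2), ∇J = (170, -28) → (3, 2) − 0.125·(170, -28) = (-18.25, 5.5)
Step 2: at (-18.25, 5.5), ∇J = (-47864.625, -1310.25) → (-18.25, 5.5) − 0.125·(-47864.625, -1310.25) = (5964.828125, 169.28125)

(5964.828125, 169.28125)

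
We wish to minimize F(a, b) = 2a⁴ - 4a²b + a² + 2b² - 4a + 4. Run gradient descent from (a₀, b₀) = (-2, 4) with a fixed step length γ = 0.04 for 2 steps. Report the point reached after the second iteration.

(-2.01867776, 3.811584)

∇F = (8a³ - 8ab + 2a - 4, -4a² + 4b)
Step 1: at (-2, 4), ∇F = (-8, 0) → (-2, 4) − 0.04·(-8, 0) = (-1.68, 4)
Step 2: at (-1.68, 4), ∇F = (8.466944, 4.7104) → (-1.68, 4) − 0.04·(8.466944, 4.7104) = (-2.01867776, 3.811584)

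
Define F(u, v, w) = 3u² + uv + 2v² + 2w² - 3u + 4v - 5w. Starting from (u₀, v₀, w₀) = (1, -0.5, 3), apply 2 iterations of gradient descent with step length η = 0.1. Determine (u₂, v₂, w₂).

(0.68, -0.955, 1.88)

∇F = (6u + v - 3, u + 4v + 4, 4w - 5)
Step 1: at (1, -0.5, 3), ∇F = (2.5, 3, 7) → (1, -0.5, 3) − 0.1·(2.5, 3, 7) = (0.75, -0.8, 2.3)
Step 2: at (0.75, -0.8, 2.3), ∇F = (0.7, 1.55, 4.2) → (0.75, -0.8, 2.3) − 0.1·(0.7, 1.55, 4.2) = (0.68, -0.955, 1.88)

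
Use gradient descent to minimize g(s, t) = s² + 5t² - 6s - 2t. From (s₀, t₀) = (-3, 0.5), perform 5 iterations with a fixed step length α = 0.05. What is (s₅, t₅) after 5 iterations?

∇g = (2s - 6, 10t - 2)
(s₁, t₁) = (-3, 0.5) − 0.05·(-12, 3) = (-2.4, 0.35)
(s₂, t₂) = (-2.4, 0.35) − 0.05·(-10.8, 1.5) = (-1.86, 0.275)
(s₃, t₃) = (-1.86, 0.275) − 0.05·(-9.72, 0.75) = (-1.374, 0.2375)
(s₄, t₄) = (-1.374, 0.2375) − 0.05·(-8.748, 0.375) = (-0.9366, 0.21875)
(s₅, t₅) = (-0.9366, 0.21875) − 0.05·(-7.8732, 0.1875) = (-0.54294, 0.209375)

(-0.54294, 0.209375)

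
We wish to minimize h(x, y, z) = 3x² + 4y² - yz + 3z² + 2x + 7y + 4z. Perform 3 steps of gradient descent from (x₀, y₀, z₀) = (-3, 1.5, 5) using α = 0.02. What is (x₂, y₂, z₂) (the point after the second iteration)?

∇h = (6x + 2, 8y - z + 7, -y + 6z + 4)
(x₁, y₁, z₁) = (-3, 1.5, 5) − 0.02·(-16, 14, 32.5) = (-2.68, 1.22, 4.35)
(x₂, y₂, z₂) = (-2.68, 1.22, 4.35) − 0.02·(-14.08, 12.41, 28.88) = (-2.3984, 0.9718, 3.7724)

(-2.3984, 0.9718, 3.7724)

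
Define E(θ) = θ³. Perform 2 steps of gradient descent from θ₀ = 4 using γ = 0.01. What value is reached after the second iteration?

E′(θ) = 3θ²
θ₁ = 4 − 0.01·48 = 3.52
θ₂ = 3.52 − 0.01·37.1712 = 3.148288

3.148288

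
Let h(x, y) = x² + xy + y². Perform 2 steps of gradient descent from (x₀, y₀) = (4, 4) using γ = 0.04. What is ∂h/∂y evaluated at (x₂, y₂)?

∇h = (2x + y, x + 2y)
(x₁, y₁) = (4, 4) − 0.04·(12, 12) = (3.52, 3.52)
(x₂, y₂) = (3.52, 3.52) − 0.04·(10.56, 10.56) = (3.0976, 3.0976)
∂h/∂y at (3.0976, 3.0976) = 9.2928

9.2928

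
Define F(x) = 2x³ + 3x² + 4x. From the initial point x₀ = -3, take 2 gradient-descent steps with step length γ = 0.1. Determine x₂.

-32.6

F′(x) = 6x² + 6x + 4
x₁ = -3 − 0.1·40 = -7
x₂ = -7 − 0.1·256 = -32.6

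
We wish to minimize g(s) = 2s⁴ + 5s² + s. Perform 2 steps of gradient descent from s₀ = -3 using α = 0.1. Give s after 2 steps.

g′(s) = 8s³ + 10s + 1
Step 1: g′(-3) = -245; s₁ = -3 − 0.1·(-245) = 21.5
Step 2: g′(21.5) = 79723; s₂ = 21.5 − 0.1·79723 = -7950.8

-7950.8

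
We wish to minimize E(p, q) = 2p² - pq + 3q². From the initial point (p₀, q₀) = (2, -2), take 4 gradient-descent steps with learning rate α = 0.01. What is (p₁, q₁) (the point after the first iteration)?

(1.9, -1.86)

∇E = (4p - q, -p + 6q)
Step 1: at (2, -2), ∇E = (10, -14) → (2, -2) − 0.01·(10, -14) = (1.9, -1.86)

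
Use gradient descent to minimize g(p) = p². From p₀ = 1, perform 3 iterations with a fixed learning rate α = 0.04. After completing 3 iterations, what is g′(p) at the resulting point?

g′(p) = 2p
Step 1: g′(1) = 2; p₁ = 1 − 0.04·2 = 0.92
Step 2: g′(0.92) = 1.84; p₂ = 0.92 − 0.04·1.84 = 0.8464
Step 3: g′(0.8464) = 1.6928; p₃ = 0.8464 − 0.04·1.6928 = 0.778688
g′(p) at (0.778688) = 1.557376

1.557376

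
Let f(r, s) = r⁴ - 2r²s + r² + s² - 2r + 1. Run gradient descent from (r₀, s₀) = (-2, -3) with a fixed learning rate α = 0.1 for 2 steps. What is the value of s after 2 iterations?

∇f = (4r³ - 4rs + 2r - 2, -2r² + 2s)
(r₁, s₁) = (-2, -3) − 0.1·(-62, -14) = (4.2, -1.6)
(r₂, s₂) = (4.2, -1.6) − 0.1·(329.632, -38.48) = (-28.7632, 2.248)
s = 2.248

2.248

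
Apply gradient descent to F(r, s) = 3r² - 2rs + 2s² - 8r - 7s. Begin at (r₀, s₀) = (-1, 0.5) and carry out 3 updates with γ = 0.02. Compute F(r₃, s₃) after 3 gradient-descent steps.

∇F = (6r - 2s - 8, -2r + 4s - 7)
(r₁, s₁) = (-1, 0.5) − 0.02·(-15, -3) = (-0.7, 0.56)
(r₂, s₂) = (-0.7, 0.56) − 0.02·(-13.32, -3.36) = (-0.4336, 0.6272)
(r₃, s₃) = (-0.4336, 0.6272) − 0.02·(-11.856, -3.624) = (-0.19648, 0.69968)
F(-0.19648, 0.69968) = -1.9560563712

-1.9560563712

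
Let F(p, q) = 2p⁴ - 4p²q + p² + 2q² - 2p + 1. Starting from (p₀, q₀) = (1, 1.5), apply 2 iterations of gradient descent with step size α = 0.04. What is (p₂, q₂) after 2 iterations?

∇F = (8p³ - 8pq + 2p - 2, -4p² + 4q)
Step 1: at (1, 1.5), ∇F = (-4, 2) → (1, 1.5) − 0.04·(-4, 2) = (1.16, 1.42)
Step 2: at (1.16, 1.42), ∇F = (-0.370432, 0.2976) → (1.16, 1.42) − 0.04·(-0.370432, 0.2976) = (1.17481728, 1.408096)

(1.17481728, 1.408096)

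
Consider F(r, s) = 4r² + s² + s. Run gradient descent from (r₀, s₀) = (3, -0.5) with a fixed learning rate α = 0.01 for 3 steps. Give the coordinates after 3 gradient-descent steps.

∇F = (8r, 2s + 1)
(r₁, s₁) = (3, -0.5) − 0.01·(24, 0) = (2.76, -0.5)
(r₂, s₂) = (2.76, -0.5) − 0.01·(22.08, 0) = (2.5392, -0.5)
(r₃, s₃) = (2.5392, -0.5) − 0.01·(20.3136, 0) = (2.336064, -0.5)

(2.336064, -0.5)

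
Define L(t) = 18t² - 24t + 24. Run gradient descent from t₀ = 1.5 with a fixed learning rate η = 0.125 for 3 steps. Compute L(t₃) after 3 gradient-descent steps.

22994.3203125

L′(t) = 36t - 24
t₁ = 1.5 − 0.125·30 = -2.25
t₂ = -2.25 − 0.125·(-105) = 10.875
t₃ = 10.875 − 0.125·367.5 = -35.0625
L(-35.0625) = 22994.3203125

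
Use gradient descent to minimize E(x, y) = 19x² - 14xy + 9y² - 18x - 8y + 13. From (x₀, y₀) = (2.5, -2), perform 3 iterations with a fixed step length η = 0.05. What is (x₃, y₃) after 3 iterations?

∇E = (38x - 14y - 18, -14x + 18y - 8)
(x₁, y₁) = (2.5, -2) − 0.05·(105, -79) = (-2.75, 1.95)
(x₂, y₂) = (-2.75, 1.95) − 0.05·(-149.8, 65.6) = (4.74, -1.33)
(x₃, y₃) = (4.74, -1.33) − 0.05·(180.74, -98.3) = (-4.297, 3.585)

(-4.297, 3.585)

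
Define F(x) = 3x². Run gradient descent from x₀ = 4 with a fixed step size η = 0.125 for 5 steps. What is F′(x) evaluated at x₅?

0.0234375

F′(x) = 6x
x₁ = 4 − 0.125·24 = 1
x₂ = 1 − 0.125·6 = 0.25
x₃ = 0.25 − 0.125·1.5 = 0.0625
x₄ = 0.0625 − 0.125·0.375 = 0.015625
x₅ = 0.015625 − 0.125·0.09375 = 0.00390625
F′(x) at (0.00390625) = 0.0234375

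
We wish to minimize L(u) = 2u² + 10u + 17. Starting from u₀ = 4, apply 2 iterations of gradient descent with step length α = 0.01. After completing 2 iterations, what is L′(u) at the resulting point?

L′(u) = 4u + 10
Step 1: L′(4) = 26; u₁ = 4 − 0.01·26 = 3.74
Step 2: L′(3.74) = 24.96; u₂ = 3.74 − 0.01·24.96 = 3.4904
L′(u) at (3.4904) = 23.9616

23.9616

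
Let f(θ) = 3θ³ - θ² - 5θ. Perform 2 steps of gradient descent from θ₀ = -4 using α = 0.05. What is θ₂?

-70.205125

f′(θ) = 9θ² - 2θ - 5
θ₁ = -4 − 0.05·147 = -11.35
θ₂ = -11.35 − 0.05·1177.1025 = -70.205125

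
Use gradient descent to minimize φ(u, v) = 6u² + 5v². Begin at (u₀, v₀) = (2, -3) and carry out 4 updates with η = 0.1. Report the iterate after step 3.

∇φ = (12u, 10v)
Step 1: at (2, -3), ∇φ = (24, -30) → (2, -3) − 0.1·(24, -30) = (-0.4, 0)
Step 2: at (-0.4, 0), ∇φ = (-4.8, 0) → (-0.4, 0) − 0.1·(-4.8, 0) = (0.08, 0)
Step 3: at (0.08, 0), ∇φ = (0.96, 0) → (0.08, 0) − 0.1·(0.96, 0) = (-0.016, 0)

(-0.016, 0)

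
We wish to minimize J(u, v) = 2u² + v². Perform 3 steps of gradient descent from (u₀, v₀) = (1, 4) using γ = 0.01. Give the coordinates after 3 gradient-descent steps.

∇J = (4u, 2v)
(u₁, v₁) = (1, 4) − 0.01·(4, 8) = (0.96, 3.92)
(u₂, v₂) = (0.96, 3.92) − 0.01·(3.84, 7.84) = (0.9216, 3.8416)
(u₃, v₃) = (0.9216, 3.8416) − 0.01·(3.6864, 7.6832) = (0.884736, 3.764768)

(0.884736, 3.764768)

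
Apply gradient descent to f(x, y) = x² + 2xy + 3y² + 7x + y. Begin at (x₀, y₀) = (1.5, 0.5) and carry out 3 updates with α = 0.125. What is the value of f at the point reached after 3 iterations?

-7.50634765625

∇f = (2x + 2y + 7, 2x + 6y + 1)
Step 1: at (1.5, 0.5), ∇f = (11, 7) → (1.5, 0.5) − 0.125·(11, 7) = (0.125, -0.375)
Step 2: at (0.125, -0.375), ∇f = (6.5, -1) → (0.125, -0.375) − 0.125·(6.5, -1) = (-0.6875, -0.25)
Step 3: at (-0.6875, -0.25), ∇f = (5.125, -1.875) → (-0.6875, -0.25) − 0.125·(5.125, -1.875) = (-1.328125, -0.015625)
f(-1.328125, -0.015625) = -7.50634765625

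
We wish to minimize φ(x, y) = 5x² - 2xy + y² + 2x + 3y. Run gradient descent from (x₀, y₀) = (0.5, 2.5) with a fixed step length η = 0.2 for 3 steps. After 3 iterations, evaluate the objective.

∇φ = (10x - 2y + 2, -2x + 2y + 3)
Step 1: at (0.5, 2.5), ∇φ = (2, 7) → (0.5, 2.5) − 0.2·(2, 7) = (0.1, 1.1)
Step 2: at (0.1, 1.1), ∇φ = (0.8, 5) → (0.1, 1.1) − 0.2·(0.8, 5) = (-0.06, 0.1)
Step 3: at (-0.06, 0.1), ∇φ = (1.2, 3.32) → (-0.06, 0.1) − 0.2·(1.2, 3.32) = (-0.3, -0.564)
φ(-0.3, -0.564) = -1.862304

-1.862304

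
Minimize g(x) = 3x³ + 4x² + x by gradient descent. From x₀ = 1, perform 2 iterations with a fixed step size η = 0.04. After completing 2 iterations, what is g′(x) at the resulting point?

g′(x) = 9x² + 8x + 1
x₁ = 1 − 0.04·18 = 0.28
x₂ = 0.28 − 0.04·3.9456 = 0.122176
g′(x) at (0.122176) = 2.111750774784

2.111750774784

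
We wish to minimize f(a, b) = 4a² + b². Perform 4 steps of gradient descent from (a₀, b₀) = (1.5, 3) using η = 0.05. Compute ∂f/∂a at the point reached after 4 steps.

∇f = (8a, 2b)
Step 1: at (1.5, 3), ∇f = (12, 6) → (1.5, 3) − 0.05·(12, 6) = (0.9, 2.7)
Step 2: at (0.9, 2.7), ∇f = (7.2, 5.4) → (0.9, 2.7) − 0.05·(7.2, 5.4) = (0.54, 2.43)
Step 3: at (0.54, 2.43), ∇f = (4.32, 4.86) → (0.54, 2.43) − 0.05·(4.32, 4.86) = (0.324, 2.187)
Step 4: at (0.324, 2.187), ∇f = (2.592, 4.374) → (0.324, 2.187) − 0.05·(2.592, 4.374) = (0.1944, 1.9683)
∂f/∂a at (0.1944, 1.9683) = 1.5552

1.5552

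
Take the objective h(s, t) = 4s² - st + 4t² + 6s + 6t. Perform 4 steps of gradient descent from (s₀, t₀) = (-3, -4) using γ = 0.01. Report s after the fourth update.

∇h = (8s - t + 6, -s + 8t + 6)
Step 1: at (-3, -4), ∇h = (-14, -23) → (-3, -4) − 0.01·(-14, -23) = (-2.86, -3.77)
Step 2: at (-2.86, -3.77), ∇h = (-13.11, -21.3) → (-2.86, -3.77) − 0.01·(-13.11, -21.3) = (-2.7289, -3.557)
Step 3: at (-2.7289, -3.557), ∇h = (-12.2742, -19.7271) → (-2.7289, -3.557) − 0.01·(-12.2742, -19.7271) = (-2.606158, -3.359729)
Step 4: at (-2.606158, -3.359729), ∇h = (-11.489535, -18.271674) → (-2.606158, -3.359729) − 0.01·(-11.489535, -18.271674) = (-2.49126265, -3.17701226)
s = -2.49126265

-2.49126265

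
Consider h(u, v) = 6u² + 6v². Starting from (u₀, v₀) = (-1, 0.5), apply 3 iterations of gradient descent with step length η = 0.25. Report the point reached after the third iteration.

(8, -4)

∇h = (12u, 12v)
(u₁, v₁) = (-1, 0.5) − 0.25·(-12, 6) = (2, -1)
(u₂, v₂) = (2, -1) − 0.25·(24, -12) = (-4, 2)
(u₃, v₃) = (-4, 2) − 0.25·(-48, 24) = (8, -4)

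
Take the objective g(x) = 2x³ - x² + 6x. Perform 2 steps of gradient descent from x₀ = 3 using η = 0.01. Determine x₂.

g′(x) = 6x² - 2x + 6
Step 1: g′(3) = 54; x₁ = 3 − 0.01·54 = 2.46
Step 2: g′(2.46) = 37.3896; x₂ = 2.46 − 0.01·37.3896 = 2.086104

2.086104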